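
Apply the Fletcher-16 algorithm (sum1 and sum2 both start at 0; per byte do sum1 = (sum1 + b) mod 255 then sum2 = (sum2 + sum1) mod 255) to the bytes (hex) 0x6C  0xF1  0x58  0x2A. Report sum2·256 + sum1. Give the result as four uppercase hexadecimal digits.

Running sums (mod 255):
  after byte 0 (0x6C): sum1=108, sum2=108
  after byte 1 (0xF1): sum1=94, sum2=202
  after byte 2 (0x58): sum1=182, sum2=129
  after byte 3 (0x2A): sum1=224, sum2=98
Checksum = sum2·256 + sum1 = 98·256 + 224 = 25312 = 0x62E0.

62E0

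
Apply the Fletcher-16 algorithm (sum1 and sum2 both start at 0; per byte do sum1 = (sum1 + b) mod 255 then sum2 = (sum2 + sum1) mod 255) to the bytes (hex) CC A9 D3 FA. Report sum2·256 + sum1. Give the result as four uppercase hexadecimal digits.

Running sums (mod 255):
  after byte 0 (CC): sum1=204, sum2=204
  after byte 1 (A9): sum1=118, sum2=67
  after byte 2 (D3): sum1=74, sum2=141
  after byte 3 (FA): sum1=69, sum2=210
Checksum = sum2·256 + sum1 = 210·256 + 69 = 53829 = 0xD245.

D245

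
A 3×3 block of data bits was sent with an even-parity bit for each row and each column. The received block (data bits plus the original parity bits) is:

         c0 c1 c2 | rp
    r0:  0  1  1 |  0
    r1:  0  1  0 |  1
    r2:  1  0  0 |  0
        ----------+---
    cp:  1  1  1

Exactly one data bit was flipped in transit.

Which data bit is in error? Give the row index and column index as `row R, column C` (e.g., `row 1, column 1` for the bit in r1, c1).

Recompute each row's even parity and compare to rp:
  r0: data parity 0, sent rp 0 → ok
  r1: data parity 1, sent rp 1 → ok
  r2: data parity 1, sent rp 0 → mismatch
Recompute each column's even parity and compare to cp:
  c0: data parity 1, sent cp 1 → ok
  c1: data parity 0, sent cp 1 → mismatch
  c2: data parity 1, sent cp 1 → ok
Exactly one row (r2) and one column (c1) fail → the flipped bit is at their intersection.

row 2, column 1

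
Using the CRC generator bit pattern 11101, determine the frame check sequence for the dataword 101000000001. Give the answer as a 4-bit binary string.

Append 4 zeros: 1010000000010000. Divide by 11101 (XOR where the leading bit is 1):
  pos 0: 10100 XOR 11101 = 01001
  pos 1: 10010 XOR 11101 = 01111
  pos 2: 11110 XOR 11101 = 00011
  pos 5: 11000 XOR 11101 = 00101
  pos 7: 10101 XOR 11101 = 01000
  pos 8: 10000 XOR 11101 = 01101
  pos 9: 11010 XOR 11101 = 00111
  pos 11: 11100 XOR 11101 = 00001
Remainder (last 4 bits) = 0001. This is the CRC / FCS.

0001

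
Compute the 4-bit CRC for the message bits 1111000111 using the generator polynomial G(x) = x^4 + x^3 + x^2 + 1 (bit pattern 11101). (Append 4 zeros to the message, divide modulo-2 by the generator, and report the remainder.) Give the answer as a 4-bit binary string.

Append 4 zeros: 11110001110000. Divide by 11101 (XOR where the leading bit is 1):
  pos 0: 11110 XOR 11101 = 00011
  pos 3: 11001 XOR 11101 = 00100
  pos 5: 10011 XOR 11101 = 01110
  pos 6: 11100 XOR 11101 = 00001
Remainder (last 4 bits) = 1000. This is the CRC / FCS.

1000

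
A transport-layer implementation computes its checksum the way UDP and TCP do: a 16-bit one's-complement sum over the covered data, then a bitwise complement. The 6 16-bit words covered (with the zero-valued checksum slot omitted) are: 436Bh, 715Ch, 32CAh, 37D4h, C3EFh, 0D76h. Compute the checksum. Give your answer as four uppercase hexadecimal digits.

One's-complement addition (fold any carry out of bit 15 back into bit 0):
  0x436B + 0x715C = 0x0B4C7
  0xB4C7 + 0x32CA = 0x0E791
  0xE791 + 0x37D4 = 0x11F65 → wrap carry → 0x1F66
  0x1F66 + 0xC3EF = 0x0E355
  0xE355 + 0x0D76 = 0x0F0CB
One's-complement sum = 0xF0CB.
Checksum = ~0xF0CB & 0xFFFF = 0x0F34.

0F34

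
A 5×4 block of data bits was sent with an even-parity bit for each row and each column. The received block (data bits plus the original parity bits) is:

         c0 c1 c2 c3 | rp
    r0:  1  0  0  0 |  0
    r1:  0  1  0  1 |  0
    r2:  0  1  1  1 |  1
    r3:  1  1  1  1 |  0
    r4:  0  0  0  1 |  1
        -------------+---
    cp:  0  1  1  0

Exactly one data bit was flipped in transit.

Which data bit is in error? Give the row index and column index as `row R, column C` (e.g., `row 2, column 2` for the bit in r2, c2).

row 0, column 2

Recompute each row's even parity and compare to rp:
  r0: data parity 1, sent rp 0 → mismatch
  r1: data parity 0, sent rp 0 → ok
  r2: data parity 1, sent rp 1 → ok
  r3: data parity 0, sent rp 0 → ok
  r4: data parity 1, sent rp 1 → ok
Recompute each column's even parity and compare to cp:
  c0: data parity 0, sent cp 0 → ok
  c1: data parity 1, sent cp 1 → ok
  c2: data parity 0, sent cp 1 → mismatch
  c3: data parity 0, sent cp 0 → ok
Exactly one row (r0) and one column (c2) fail → the flipped bit is at their intersection.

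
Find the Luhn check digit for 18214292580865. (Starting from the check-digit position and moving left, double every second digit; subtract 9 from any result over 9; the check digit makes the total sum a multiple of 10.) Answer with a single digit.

Partial digits right→left: 5 6 8 0 8 5 2 9 2 4 1 2 8 1
Double every second digit counting from the check-digit position (so the 1st, 3rd, 5th, ... of the partial from the right).
  doubled (with −9 where >9): 1 7 7 4 4 2 7 → sum 32
  kept as-is: 6 0 5 9 4 2 1 → sum 27
Total = 32 + 27 = 59.
Check digit = (10 − (59 mod 10)) mod 10 = 1.

1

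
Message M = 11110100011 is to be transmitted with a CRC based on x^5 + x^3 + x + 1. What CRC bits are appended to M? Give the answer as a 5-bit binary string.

Append 5 zeros: 1111010001100000. Divide by 101011 (XOR where the leading bit is 1):
  pos 0: 111101 XOR 101011 = 010110
  pos 1: 101100 XOR 101011 = 000111
  pos 4: 111001 XOR 101011 = 010010
  pos 5: 100101 XOR 101011 = 001110
  pos 7: 111000 XOR 101011 = 010011
  pos 8: 100110 XOR 101011 = 001101
  pos 10: 110100 XOR 101011 = 011111
Remainder (last 5 bits) = 11111. This is the CRC / FCS.

11111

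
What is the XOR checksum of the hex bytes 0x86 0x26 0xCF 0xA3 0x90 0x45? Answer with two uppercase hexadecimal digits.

XOR the bytes together:
  start with 0x86
  0x86 ⊕ 0x26 = 0xA0
  0xA0 ⊕ 0xCF = 0x6F
  0x6F ⊕ 0xA3 = 0xCC
  0xCC ⊕ 0x90 = 0x5C
  0x5C ⊕ 0x45 = 0x19

19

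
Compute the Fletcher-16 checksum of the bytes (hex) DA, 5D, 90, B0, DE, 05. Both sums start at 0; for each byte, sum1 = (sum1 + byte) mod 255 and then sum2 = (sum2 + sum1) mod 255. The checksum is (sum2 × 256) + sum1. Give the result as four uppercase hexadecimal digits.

0B5D

Running sums (mod 255):
  after byte 0 (DA): sum1=218, sum2=218
  after byte 1 (5D): sum1=56, sum2=19
  after byte 2 (90): sum1=200, sum2=219
  after byte 3 (B0): sum1=121, sum2=85
  after byte 4 (DE): sum1=88, sum2=173
  after byte 5 (05): sum1=93, sum2=11
Checksum = sum2·256 + sum1 = 11·256 + 93 = 2909 = 0x0B5D.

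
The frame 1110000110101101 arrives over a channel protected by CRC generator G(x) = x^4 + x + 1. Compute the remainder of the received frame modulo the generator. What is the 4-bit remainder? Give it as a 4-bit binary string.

0000

Modulo-2 division of 1110000110101101 by 10011:
  pos 0: 11100 XOR 10011 = 01111
  pos 1: 11110 XOR 10011 = 01101
  pos 2: 11010 XOR 10011 = 01001
  pos 3: 10011 XOR 10011 = 00000
  pos 8: 10101 XOR 10011 = 00110
  pos 10: 11010 XOR 10011 = 01001
  pos 11: 10011 XOR 10011 = 00000
Remainder = 0000 (zero — the frame passes the CRC check).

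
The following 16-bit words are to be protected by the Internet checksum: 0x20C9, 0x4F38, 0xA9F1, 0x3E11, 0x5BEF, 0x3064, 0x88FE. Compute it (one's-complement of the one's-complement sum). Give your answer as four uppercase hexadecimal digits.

92A9

One's-complement addition (fold any carry out of bit 15 back into bit 0):
  0x20C9 + 0x4F38 = 0x07001
  0x7001 + 0xA9F1 = 0x119F2 → wrap carry → 0x19F3
  0x19F3 + 0x3E11 = 0x05804
  0x5804 + 0x5BEF = 0x0B3F3
  0xB3F3 + 0x3064 = 0x0E457
  0xE457 + 0x88FE = 0x16D55 → wrap carry → 0x6D56
One's-complement sum = 0x6D56.
Checksum = ~0x6D56 & 0xFFFF = 0x92A9.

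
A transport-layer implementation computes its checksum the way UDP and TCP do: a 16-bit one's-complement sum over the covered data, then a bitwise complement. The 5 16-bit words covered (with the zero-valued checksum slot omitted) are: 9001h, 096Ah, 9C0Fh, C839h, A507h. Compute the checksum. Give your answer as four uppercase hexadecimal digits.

One's-complement addition (fold any carry out of bit 15 back into bit 0):
  0x9001 + 0x096A = 0x0996B
  0x996B + 0x9C0F = 0x1357A → wrap carry → 0x357B
  0x357B + 0xC839 = 0x0FDB4
  0xFDB4 + 0xA507 = 0x1A2BB → wrap carry → 0xA2BC
One's-complement sum = 0xA2BC.
Checksum = ~0xA2BC & 0xFFFF = 0x5D43.

5D43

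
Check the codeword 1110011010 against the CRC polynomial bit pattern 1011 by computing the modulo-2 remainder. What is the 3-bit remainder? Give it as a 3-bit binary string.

000

Modulo-2 division of 1110011010 by 1011:
  pos 0: 1110 XOR 1011 = 0101
  pos 1: 1010 XOR 1011 = 0001
  pos 4: 1110 XOR 1011 = 0101
  pos 5: 1011 XOR 1011 = 0000
Remainder = 000 (zero — the frame passes the CRC check).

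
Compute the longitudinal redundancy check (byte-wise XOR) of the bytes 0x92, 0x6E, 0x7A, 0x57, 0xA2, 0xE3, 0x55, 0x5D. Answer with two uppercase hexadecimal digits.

98

XOR the bytes together:
  start with 0x92
  0x92 ⊕ 0x6E = 0xFC
  0xFC ⊕ 0x7A = 0x86
  0x86 ⊕ 0x57 = 0xD1
  0xD1 ⊕ 0xA2 = 0x73
  0x73 ⊕ 0xE3 = 0x90
  0x90 ⊕ 0x55 = 0xC5
  0xC5 ⊕ 0x5D = 0x98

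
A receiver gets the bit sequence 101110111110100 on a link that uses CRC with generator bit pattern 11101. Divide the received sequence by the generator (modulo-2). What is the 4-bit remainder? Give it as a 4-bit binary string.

Modulo-2 division of 101110111110100 by 11101:
  pos 0: 10111 XOR 11101 = 01010
  pos 1: 10100 XOR 11101 = 01001
  pos 2: 10011 XOR 11101 = 01110
  pos 3: 11101 XOR 11101 = 00000
  pos 8: 11101 XOR 11101 = 00000
Remainder = 0000 (zero — the frame passes the CRC check).

0000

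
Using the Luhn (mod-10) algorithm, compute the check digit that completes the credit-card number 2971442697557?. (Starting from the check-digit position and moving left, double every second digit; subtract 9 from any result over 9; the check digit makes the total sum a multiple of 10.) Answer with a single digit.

Partial digits right→left: 7 5 5 7 9 6 2 4 4 1 7 9 2
Double every second digit counting from the check-digit position (so the 1st, 3rd, 5th, ... of the partial from the right).
  doubled (with −9 where >9): 5 1 9 4 8 5 4 → sum 36
  kept as-is: 5 7 6 4 1 9 → sum 32
Total = 36 + 32 = 68.
Check digit = (10 − (68 mod 10)) mod 10 = 2.

2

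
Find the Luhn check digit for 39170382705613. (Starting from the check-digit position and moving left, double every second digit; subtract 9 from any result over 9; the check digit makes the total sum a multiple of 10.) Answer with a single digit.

Partial digits right→left: 3 1 6 5 0 7 2 8 3 0 7 1 9 3
Double every second digit counting from the check-digit position (so the 1st, 3rd, 5th, ... of the partial from the right).
  doubled (with −9 where >9): 6 3 0 4 6 5 9 → sum 33
  kept as-is: 1 5 7 8 0 1 3 → sum 25
Total = 33 + 25 = 58.
Check digit = (10 − (58 mod 10)) mod 10 = 2.

2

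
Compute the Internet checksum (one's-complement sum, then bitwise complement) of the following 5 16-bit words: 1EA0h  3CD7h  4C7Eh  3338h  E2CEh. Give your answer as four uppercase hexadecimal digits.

4203

One's-complement addition (fold any carry out of bit 15 back into bit 0):
  0x1EA0 + 0x3CD7 = 0x05B77
  0x5B77 + 0x4C7E = 0x0A7F5
  0xA7F5 + 0x3338 = 0x0DB2D
  0xDB2D + 0xE2CE = 0x1BDFB → wrap carry → 0xBDFC
One's-complement sum = 0xBDFC.
Checksum = ~0xBDFC & 0xFFFF = 0x4203.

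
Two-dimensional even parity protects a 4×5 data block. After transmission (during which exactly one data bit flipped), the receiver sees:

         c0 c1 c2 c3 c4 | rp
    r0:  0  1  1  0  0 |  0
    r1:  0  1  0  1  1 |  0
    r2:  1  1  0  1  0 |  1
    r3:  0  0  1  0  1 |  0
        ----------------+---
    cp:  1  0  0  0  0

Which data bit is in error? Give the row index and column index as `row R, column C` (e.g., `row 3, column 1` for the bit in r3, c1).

Recompute each row's even parity and compare to rp:
  r0: data parity 0, sent rp 0 → ok
  r1: data parity 1, sent rp 0 → mismatch
  r2: data parity 1, sent rp 1 → ok
  r3: data parity 0, sent rp 0 → ok
Recompute each column's even parity and compare to cp:
  c0: data parity 1, sent cp 1 → ok
  c1: data parity 1, sent cp 0 → mismatch
  c2: data parity 0, sent cp 0 → ok
  c3: data parity 0, sent cp 0 → ok
  c4: data parity 0, sent cp 0 → ok
Exactly one row (r1) and one column (c1) fail → the flipped bit is at their intersection.

row 1, column 1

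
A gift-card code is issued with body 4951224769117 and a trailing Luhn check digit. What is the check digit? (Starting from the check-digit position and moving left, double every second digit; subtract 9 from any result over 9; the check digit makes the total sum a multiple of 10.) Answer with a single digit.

0

Partial digits right→left: 7 1 1 9 6 7 4 2 2 1 5 9 4
Double every second digit counting from the check-digit position (so the 1st, 3rd, 5th, ... of the partial from the right).
  doubled (with −9 where >9): 5 2 3 8 4 1 8 → sum 31
  kept as-is: 1 9 7 2 1 9 → sum 29
Total = 31 + 29 = 60.
Check digit = (10 − (60 mod 10)) mod 10 = 0.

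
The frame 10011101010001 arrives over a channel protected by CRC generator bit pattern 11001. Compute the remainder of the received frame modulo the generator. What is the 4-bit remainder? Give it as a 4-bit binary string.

Modulo-2 division of 10011101010001 by 11001:
  pos 0: 10011 XOR 11001 = 01010
  pos 1: 10101 XOR 11001 = 01100
  pos 2: 11000 XOR 11001 = 00001
  pos 6: 11010 XOR 11001 = 00011
  pos 9: 11001 XOR 11001 = 00000
Remainder = 0000 (zero — the frame passes the CRC check).

0000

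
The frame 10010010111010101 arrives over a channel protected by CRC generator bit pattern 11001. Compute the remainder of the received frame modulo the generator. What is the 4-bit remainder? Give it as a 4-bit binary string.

0100

Modulo-2 division of 10010010111010101 by 11001:
  pos 0: 10010 XOR 11001 = 01011
  pos 1: 10110 XOR 11001 = 01111
  pos 2: 11111 XOR 11001 = 00110
  pos 4: 11001 XOR 11001 = 00000
  pos 9: 11010 XOR 11001 = 00011
  pos 12: 11101 XOR 11001 = 00100
Remainder = 0100 (nonzero — an error is detected).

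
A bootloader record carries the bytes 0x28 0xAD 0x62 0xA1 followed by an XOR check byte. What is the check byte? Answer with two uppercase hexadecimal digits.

XOR the bytes together:
  start with 0x28
  0x28 ⊕ 0xAD = 0x85
  0x85 ⊕ 0x62 = 0xE7
  0xE7 ⊕ 0xA1 = 0x46

46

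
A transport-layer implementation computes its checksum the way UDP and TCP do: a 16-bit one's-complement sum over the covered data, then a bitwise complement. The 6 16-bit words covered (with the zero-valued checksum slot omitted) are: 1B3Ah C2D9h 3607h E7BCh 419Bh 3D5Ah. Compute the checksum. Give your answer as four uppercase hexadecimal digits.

8532

One's-complement addition (fold any carry out of bit 15 back into bit 0):
  0x1B3A + 0xC2D9 = 0x0DE13
  0xDE13 + 0x3607 = 0x1141A → wrap carry → 0x141B
  0x141B + 0xE7BC = 0x0FBD7
  0xFBD7 + 0x419B = 0x13D72 → wrap carry → 0x3D73
  0x3D73 + 0x3D5A = 0x07ACD
One's-complement sum = 0x7ACD.
Checksum = ~0x7ACD & 0xFFFF = 0x8532.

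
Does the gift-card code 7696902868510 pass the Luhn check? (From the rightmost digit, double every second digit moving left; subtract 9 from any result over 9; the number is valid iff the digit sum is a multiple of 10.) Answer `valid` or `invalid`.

valid

From the right, keep odd positions and double even positions (subtract 9 from any doubled value over 9):
  doubled (positions 2,4,...): 2 7 7 0 3 3 → sum 22
  kept (positions 1,3,...): 0 5 6 2 9 9 7 → sum 38
Total = 60.
60 mod 10 = 0, so the number is valid.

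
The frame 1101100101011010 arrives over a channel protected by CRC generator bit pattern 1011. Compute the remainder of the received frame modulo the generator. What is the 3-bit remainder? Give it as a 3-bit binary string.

010

Modulo-2 division of 1101100101011010 by 1011:
  pos 0: 1101 XOR 1011 = 0110
  pos 1: 1101 XOR 1011 = 0110
  pos 2: 1100 XOR 1011 = 0111
  pos 3: 1110 XOR 1011 = 0101
  pos 4: 1011 XOR 1011 = 0000
  pos 9: 1011 XOR 1011 = 0000
Remainder = 010 (nonzero — an error is detected).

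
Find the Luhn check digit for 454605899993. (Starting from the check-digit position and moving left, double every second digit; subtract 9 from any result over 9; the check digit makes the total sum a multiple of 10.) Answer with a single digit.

Partial digits right→left: 3 9 9 9 9 8 5 0 6 4 5 4
Double every second digit counting from the check-digit position (so the 1st, 3rd, 5th, ... of the partial from the right).
  doubled (with −9 where >9): 6 9 9 1 3 1 → sum 29
  kept as-is: 9 9 8 0 4 4 → sum 34
Total = 29 + 34 = 63.
Check digit = (10 − (63 mod 10)) mod 10 = 7.

7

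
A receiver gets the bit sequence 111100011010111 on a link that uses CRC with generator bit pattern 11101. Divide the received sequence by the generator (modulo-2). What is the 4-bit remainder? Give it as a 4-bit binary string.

Modulo-2 division of 111100011010111 by 11101:
  pos 0: 11110 XOR 11101 = 00011
  pos 3: 11001 XOR 11101 = 00100
  pos 5: 10010 XOR 11101 = 01111
  pos 6: 11111 XOR 11101 = 00010
  pos 9: 10011 XOR 11101 = 01110
  pos 10: 11101 XOR 11101 = 00000
Remainder = 0000 (zero — the frame passes the CRC check).

0000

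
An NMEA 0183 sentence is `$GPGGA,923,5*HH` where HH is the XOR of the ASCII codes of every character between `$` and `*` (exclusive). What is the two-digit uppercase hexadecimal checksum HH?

XOR the ASCII codes of the payload characters:
  'G' = 0x47 → acc = 0x47
  'P' = 0x50 → acc = 0x17
  'G' = 0x47 → acc = 0x50
  'G' = 0x47 → acc = 0x17
  'A' = 0x41 → acc = 0x56
  ',' = 0x2C → acc = 0x7A
  '9' = 0x39 → acc = 0x43
  '2' = 0x32 → acc = 0x71
  '3' = 0x33 → acc = 0x42
  ',' = 0x2C → acc = 0x6E
  '5' = 0x35 → acc = 0x5B
Checksum = 0x5B.

5B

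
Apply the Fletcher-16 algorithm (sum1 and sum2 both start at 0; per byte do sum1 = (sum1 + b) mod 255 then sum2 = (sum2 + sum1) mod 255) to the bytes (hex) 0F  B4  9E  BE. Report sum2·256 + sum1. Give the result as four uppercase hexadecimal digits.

Running sums (mod 255):
  after byte 0 (0F): sum1=15, sum2=15
  after byte 1 (B4): sum1=195, sum2=210
  after byte 2 (9E): sum1=98, sum2=53
  after byte 3 (BE): sum1=33, sum2=86
Checksum = sum2·256 + sum1 = 86·256 + 33 = 22049 = 0x5621.

5621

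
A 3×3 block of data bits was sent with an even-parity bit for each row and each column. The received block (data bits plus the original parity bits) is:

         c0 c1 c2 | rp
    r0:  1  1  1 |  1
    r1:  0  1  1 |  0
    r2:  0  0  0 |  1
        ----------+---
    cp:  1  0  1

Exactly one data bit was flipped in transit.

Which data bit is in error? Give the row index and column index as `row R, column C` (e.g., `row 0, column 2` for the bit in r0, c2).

Recompute each row's even parity and compare to rp:
  r0: data parity 1, sent rp 1 → ok
  r1: data parity 0, sent rp 0 → ok
  r2: data parity 0, sent rp 1 → mismatch
Recompute each column's even parity and compare to cp:
  c0: data parity 1, sent cp 1 → ok
  c1: data parity 0, sent cp 0 → ok
  c2: data parity 0, sent cp 1 → mismatch
Exactly one row (r2) and one column (c2) fail → the flipped bit is at their intersection.

row 2, column 2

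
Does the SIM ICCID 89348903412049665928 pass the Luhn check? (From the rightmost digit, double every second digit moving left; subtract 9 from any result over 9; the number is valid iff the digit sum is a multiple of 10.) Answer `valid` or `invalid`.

invalid

From the right, keep odd positions and double even positions (subtract 9 from any doubled value over 9):
  doubled (positions 2,4,...): 4 1 3 8 4 8 0 7 6 7 → sum 48
  kept (positions 1,3,...): 8 9 6 9 0 1 3 9 4 9 → sum 58
Total = 106.
106 mod 10 = 6, so the number is invalid.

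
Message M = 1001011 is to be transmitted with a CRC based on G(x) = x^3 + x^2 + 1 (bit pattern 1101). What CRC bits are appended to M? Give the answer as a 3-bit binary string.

Append 3 zeros: 1001011000. Divide by 1101 (XOR where the leading bit is 1):
  pos 0: 1001 XOR 1101 = 0100
  pos 1: 1000 XOR 1101 = 0101
  pos 2: 1011 XOR 1101 = 0110
  pos 3: 1101 XOR 1101 = 0000
Remainder (last 3 bits) = 000. This is the CRC / FCS.

000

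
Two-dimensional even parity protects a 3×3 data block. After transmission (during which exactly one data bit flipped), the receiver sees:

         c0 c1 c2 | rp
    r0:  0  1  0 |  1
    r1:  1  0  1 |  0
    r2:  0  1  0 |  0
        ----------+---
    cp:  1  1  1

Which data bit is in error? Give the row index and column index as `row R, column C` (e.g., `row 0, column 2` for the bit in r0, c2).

Recompute each row's even parity and compare to rp:
  r0: data parity 1, sent rp 1 → ok
  r1: data parity 0, sent rp 0 → ok
  r2: data parity 1, sent rp 0 → mismatch
Recompute each column's even parity and compare to cp:
  c0: data parity 1, sent cp 1 → ok
  c1: data parity 0, sent cp 1 → mismatch
  c2: data parity 1, sent cp 1 → ok
Exactly one row (r2) and one column (c1) fail → the flipped bit is at their intersection.

row 2, column 1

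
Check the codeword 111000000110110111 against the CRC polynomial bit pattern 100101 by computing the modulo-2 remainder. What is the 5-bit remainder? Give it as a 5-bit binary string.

Modulo-2 division of 111000000110110111 by 100101:
  pos 0: 111000 XOR 100101 = 011101
  pos 1: 111010 XOR 100101 = 011111
  pos 2: 111110 XOR 100101 = 011011
  pos 3: 110110 XOR 100101 = 010011
  pos 4: 100111 XOR 100101 = 000010
  pos 8: 101011 XOR 100101 = 001110
  pos 10: 111001 XOR 100101 = 011100
  pos 11: 111001 XOR 100101 = 011100
  pos 12: 111001 XOR 100101 = 011100
Remainder = 11100 (nonzero — an error is detected).

11100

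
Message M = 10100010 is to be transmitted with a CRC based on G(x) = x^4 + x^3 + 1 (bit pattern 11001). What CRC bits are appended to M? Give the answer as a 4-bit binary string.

0011

Append 4 zeros: 101000100000. Divide by 11001 (XOR where the leading bit is 1):
  pos 0: 10100 XOR 11001 = 01101
  pos 1: 11010 XOR 11001 = 00011
  pos 4: 11100 XOR 11001 = 00101
  pos 6: 10100 XOR 11001 = 01101
  pos 7: 11010 XOR 11001 = 00011
Remainder (last 4 bits) = 0011. This is the CRC / FCS.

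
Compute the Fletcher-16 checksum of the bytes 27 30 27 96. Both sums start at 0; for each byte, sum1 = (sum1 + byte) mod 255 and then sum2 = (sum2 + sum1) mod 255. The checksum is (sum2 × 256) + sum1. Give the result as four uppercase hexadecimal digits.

Running sums (mod 255):
  after byte 0 (27): sum1=27, sum2=27
  after byte 1 (30): sum1=57, sum2=84
  after byte 2 (27): sum1=84, sum2=168
  after byte 3 (96): sum1=180, sum2=93
Checksum = sum2·256 + sum1 = 93·256 + 180 = 23988 = 0x5DB4.

5DB4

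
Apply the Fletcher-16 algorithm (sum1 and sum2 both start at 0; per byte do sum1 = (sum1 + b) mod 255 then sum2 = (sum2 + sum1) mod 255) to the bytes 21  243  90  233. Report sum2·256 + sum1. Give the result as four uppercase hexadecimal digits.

CE4D

Running sums (mod 255):
  after byte 0 (21): sum1=21, sum2=21
  after byte 1 (243): sum1=9, sum2=30
  after byte 2 (90): sum1=99, sum2=129
  after byte 3 (233): sum1=77, sum2=206
Checksum = sum2·256 + sum1 = 206·256 + 77 = 52813 = 0xCE4D.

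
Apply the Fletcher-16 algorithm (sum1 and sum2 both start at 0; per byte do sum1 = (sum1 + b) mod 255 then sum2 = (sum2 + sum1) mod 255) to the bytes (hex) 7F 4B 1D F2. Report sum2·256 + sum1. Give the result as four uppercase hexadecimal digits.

Running sums (mod 255):
  after byte 0 (7F): sum1=127, sum2=127
  after byte 1 (4B): sum1=202, sum2=74
  after byte 2 (1D): sum1=231, sum2=50
  after byte 3 (F2): sum1=218, sum2=13
Checksum = sum2·256 + sum1 = 13·256 + 218 = 3546 = 0x0DDA.

0DDA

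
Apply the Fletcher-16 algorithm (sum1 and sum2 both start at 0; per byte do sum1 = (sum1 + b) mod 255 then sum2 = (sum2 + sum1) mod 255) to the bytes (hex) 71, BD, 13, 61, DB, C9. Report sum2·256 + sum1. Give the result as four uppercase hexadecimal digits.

4F49

Running sums (mod 255):
  after byte 0 (71): sum1=113, sum2=113
  after byte 1 (BD): sum1=47, sum2=160
  after byte 2 (13): sum1=66, sum2=226
  after byte 3 (61): sum1=163, sum2=134
  after byte 4 (DB): sum1=127, sum2=6
  after byte 5 (C9): sum1=73, sum2=79
Checksum = sum2·256 + sum1 = 79·256 + 73 = 20297 = 0x4F49.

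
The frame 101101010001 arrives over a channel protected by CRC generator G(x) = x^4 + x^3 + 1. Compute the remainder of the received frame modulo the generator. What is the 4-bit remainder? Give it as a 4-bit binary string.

0001

Modulo-2 division of 101101010001 by 11001:
  pos 0: 10110 XOR 11001 = 01111
  pos 1: 11111 XOR 11001 = 00110
  pos 3: 11001 XOR 11001 = 00000
Remainder = 0001 (nonzero — an error is detected).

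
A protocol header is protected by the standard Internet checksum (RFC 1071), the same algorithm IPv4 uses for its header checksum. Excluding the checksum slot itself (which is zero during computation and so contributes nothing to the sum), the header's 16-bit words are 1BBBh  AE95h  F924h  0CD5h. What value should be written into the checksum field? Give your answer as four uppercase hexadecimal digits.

One's-complement addition (fold any carry out of bit 15 back into bit 0):
  0x1BBB + 0xAE95 = 0x0CA50
  0xCA50 + 0xF924 = 0x1C374 → wrap carry → 0xC375
  0xC375 + 0x0CD5 = 0x0D04A
One's-complement sum = 0xD04A.
Checksum = ~0xD04A & 0xFFFF = 0x2FB5.

2FB5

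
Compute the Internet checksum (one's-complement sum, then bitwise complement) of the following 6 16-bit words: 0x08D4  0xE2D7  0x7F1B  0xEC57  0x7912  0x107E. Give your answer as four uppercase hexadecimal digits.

1F50

One's-complement addition (fold any carry out of bit 15 back into bit 0):
  0x08D4 + 0xE2D7 = 0x0EBAB
  0xEBAB + 0x7F1B = 0x16AC6 → wrap carry → 0x6AC7
  0x6AC7 + 0xEC57 = 0x1571E → wrap carry → 0x571F
  0x571F + 0x7912 = 0x0D031
  0xD031 + 0x107E = 0x0E0AF
One's-complement sum = 0xE0AF.
Checksum = ~0xE0AF & 0xFFFF = 0x1F50.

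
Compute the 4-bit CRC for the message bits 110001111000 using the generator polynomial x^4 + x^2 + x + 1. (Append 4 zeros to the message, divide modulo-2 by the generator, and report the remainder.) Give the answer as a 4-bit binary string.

Append 4 zeros: 1100011110000000. Divide by 10111 (XOR where the leading bit is 1):
  pos 0: 11000 XOR 10111 = 01111
  pos 1: 11111 XOR 10111 = 01000
  pos 2: 10001 XOR 10111 = 00110
  pos 4: 11011 XOR 10111 = 01100
  pos 5: 11000 XOR 10111 = 01111
  pos 6: 11110 XOR 10111 = 01001
  pos 7: 10010 XOR 10111 = 00101
  pos 9: 10100 XOR 10111 = 00011
Remainder (last 4 bits) = 1100. This is the CRC / FCS.

1100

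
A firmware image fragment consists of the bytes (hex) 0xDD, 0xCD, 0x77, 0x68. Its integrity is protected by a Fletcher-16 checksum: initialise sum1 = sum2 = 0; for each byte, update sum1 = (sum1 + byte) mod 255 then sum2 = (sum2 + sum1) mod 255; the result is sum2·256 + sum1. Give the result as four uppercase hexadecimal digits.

388B

Running sums (mod 255):
  after byte 0 (0xDD): sum1=221, sum2=221
  after byte 1 (0xCD): sum1=171, sum2=137
  after byte 2 (0x77): sum1=35, sum2=172
  after byte 3 (0x68): sum1=139, sum2=56
Checksum = sum2·256 + sum1 = 56·256 + 139 = 14475 = 0x388B.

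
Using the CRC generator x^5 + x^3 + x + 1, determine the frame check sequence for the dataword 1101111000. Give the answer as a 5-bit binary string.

Append 5 zeros: 110111100000000. Divide by 101011 (XOR where the leading bit is 1):
  pos 0: 110111 XOR 101011 = 011100
  pos 1: 111001 XOR 101011 = 010010
  pos 2: 100100 XOR 101011 = 001111
  pos 4: 111100 XOR 101011 = 010111
  pos 5: 101110 XOR 101011 = 000101
  pos 8: 101000 XOR 101011 = 000011
Remainder (last 5 bits) = 00110. This is the CRC / FCS.

00110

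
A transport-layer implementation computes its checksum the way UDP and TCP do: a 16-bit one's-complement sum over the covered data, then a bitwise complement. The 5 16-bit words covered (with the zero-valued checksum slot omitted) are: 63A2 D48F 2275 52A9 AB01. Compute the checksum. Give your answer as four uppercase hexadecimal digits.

One's-complement addition (fold any carry out of bit 15 back into bit 0):
  0x63A2 + 0xD48F = 0x13831 → wrap carry → 0x3832
  0x3832 + 0x2275 = 0x05AA7
  0x5AA7 + 0x52A9 = 0x0AD50
  0xAD50 + 0xAB01 = 0x15851 → wrap carry → 0x5852
One's-complement sum = 0x5852.
Checksum = ~0x5852 & 0xFFFF = 0xA7AD.

A7AD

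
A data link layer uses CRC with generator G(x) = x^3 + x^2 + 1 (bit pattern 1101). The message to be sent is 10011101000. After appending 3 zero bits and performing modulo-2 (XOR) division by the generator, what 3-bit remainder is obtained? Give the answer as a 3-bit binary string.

011

Append 3 zeros: 10011101000000. Divide by 1101 (XOR where the leading bit is 1):
  pos 0: 1001 XOR 1101 = 0100
  pos 1: 1001 XOR 1101 = 0100
  pos 2: 1001 XOR 1101 = 0100
  pos 3: 1000 XOR 1101 = 0101
  pos 4: 1011 XOR 1101 = 0110
  pos 5: 1100 XOR 1101 = 0001
  pos 8: 1000 XOR 1101 = 0101
  pos 9: 1010 XOR 1101 = 0111
  pos 10: 1110 XOR 1101 = 0011
Remainder (last 3 bits) = 011. This is the CRC / FCS.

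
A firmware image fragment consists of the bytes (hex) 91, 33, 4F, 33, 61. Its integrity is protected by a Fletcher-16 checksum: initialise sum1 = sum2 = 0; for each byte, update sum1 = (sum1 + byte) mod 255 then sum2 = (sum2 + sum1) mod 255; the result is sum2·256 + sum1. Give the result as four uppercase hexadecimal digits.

5AA8

Running sums (mod 255):
  after byte 0 (91): sum1=145, sum2=145
  after byte 1 (33): sum1=196, sum2=86
  after byte 2 (4F): sum1=20, sum2=106
  after byte 3 (33): sum1=71, sum2=177
  after byte 4 (61): sum1=168, sum2=90
Checksum = sum2·256 + sum1 = 90·256 + 168 = 23208 = 0x5AA8.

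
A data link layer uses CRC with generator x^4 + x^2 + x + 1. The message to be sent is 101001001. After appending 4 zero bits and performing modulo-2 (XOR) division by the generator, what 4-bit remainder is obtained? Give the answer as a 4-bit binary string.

0000

Append 4 zeros: 1010010010000. Divide by 10111 (XOR where the leading bit is 1):
  pos 0: 10100 XOR 10111 = 00011
  pos 3: 11100 XOR 10111 = 01011
  pos 4: 10111 XOR 10111 = 00000
Remainder (last 4 bits) = 0000. This is the CRC / FCS.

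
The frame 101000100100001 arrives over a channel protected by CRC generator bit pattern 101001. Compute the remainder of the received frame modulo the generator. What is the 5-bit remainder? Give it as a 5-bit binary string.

01111

Modulo-2 division of 101000100100001 by 101001:
  pos 0: 101000 XOR 101001 = 000001
  pos 5: 110010 XOR 101001 = 011011
  pos 6: 110110 XOR 101001 = 011111
  pos 7: 111110 XOR 101001 = 010111
  pos 8: 101110 XOR 101001 = 000111
Remainder = 01111 (nonzero — an error is detected).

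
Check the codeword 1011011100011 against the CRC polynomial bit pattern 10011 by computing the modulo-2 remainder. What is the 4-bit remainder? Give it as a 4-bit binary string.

0000

Modulo-2 division of 1011011100011 by 10011:
  pos 0: 10110 XOR 10011 = 00101
  pos 2: 10111 XOR 10011 = 00100
  pos 4: 10010 XOR 10011 = 00001
  pos 8: 10011 XOR 10011 = 00000
Remainder = 0000 (zero — the frame passes the CRC check).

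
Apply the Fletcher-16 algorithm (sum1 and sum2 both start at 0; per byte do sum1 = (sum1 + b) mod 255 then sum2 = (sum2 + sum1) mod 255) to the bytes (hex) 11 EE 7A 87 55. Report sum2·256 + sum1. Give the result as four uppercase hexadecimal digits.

E457

Running sums (mod 255):
  after byte 0 (11): sum1=17, sum2=17
  after byte 1 (EE): sum1=0, sum2=17
  after byte 2 (7A): sum1=122, sum2=139
  after byte 3 (87): sum1=2, sum2=141
  after byte 4 (55): sum1=87, sum2=228
Checksum = sum2·256 + sum1 = 228·256 + 87 = 58455 = 0xE457.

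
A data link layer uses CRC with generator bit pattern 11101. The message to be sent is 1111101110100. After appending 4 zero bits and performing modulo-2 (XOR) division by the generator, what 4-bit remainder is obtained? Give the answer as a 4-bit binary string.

Append 4 zeros: 11111011101000000. Divide by 11101 (XOR where the leading bit is 1):
  pos 0: 11111 XOR 11101 = 00010
  pos 3: 10011 XOR 11101 = 01110
  pos 4: 11101 XOR 11101 = 00000
  pos 10: 10000 XOR 11101 = 01101
  pos 11: 11010 XOR 11101 = 00111
Remainder (last 4 bits) = 1110. This is the CRC / FCS.

1110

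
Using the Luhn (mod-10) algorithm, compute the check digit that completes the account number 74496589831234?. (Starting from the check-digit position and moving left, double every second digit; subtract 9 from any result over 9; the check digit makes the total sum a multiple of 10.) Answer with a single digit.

8

Partial digits right→left: 4 3 2 1 3 8 9 8 5 6 9 4 4 7
Double every second digit counting from the check-digit position (so the 1st, 3rd, 5th, ... of the partial from the right).
  doubled (with −9 where >9): 8 4 6 9 1 9 8 → sum 45
  kept as-is: 3 1 8 8 6 4 7 → sum 37
Total = 45 + 37 = 82.
Check digit = (10 − (82 mod 10)) mod 10 = 8.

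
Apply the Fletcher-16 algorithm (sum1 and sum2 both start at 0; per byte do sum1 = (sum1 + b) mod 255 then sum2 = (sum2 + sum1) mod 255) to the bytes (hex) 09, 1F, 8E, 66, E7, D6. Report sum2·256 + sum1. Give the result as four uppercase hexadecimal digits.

Running sums (mod 255):
  after byte 0 (09): sum1=9, sum2=9
  after byte 1 (1F): sum1=40, sum2=49
  after byte 2 (8E): sum1=182, sum2=231
  after byte 3 (66): sum1=29, sum2=5
  after byte 4 (E7): sum1=5, sum2=10
  after byte 5 (D6): sum1=219, sum2=229
Checksum = sum2·256 + sum1 = 229·256 + 219 = 58843 = 0xE5DB.

E5DB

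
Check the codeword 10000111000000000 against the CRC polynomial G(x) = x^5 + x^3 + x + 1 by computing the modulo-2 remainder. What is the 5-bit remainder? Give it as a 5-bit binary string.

00000

Modulo-2 division of 10000111000000000 by 101011:
  pos 0: 100001 XOR 101011 = 001010
  pos 2: 101011 XOR 101011 = 000000
Remainder = 00000 (zero — the frame passes the CRC check).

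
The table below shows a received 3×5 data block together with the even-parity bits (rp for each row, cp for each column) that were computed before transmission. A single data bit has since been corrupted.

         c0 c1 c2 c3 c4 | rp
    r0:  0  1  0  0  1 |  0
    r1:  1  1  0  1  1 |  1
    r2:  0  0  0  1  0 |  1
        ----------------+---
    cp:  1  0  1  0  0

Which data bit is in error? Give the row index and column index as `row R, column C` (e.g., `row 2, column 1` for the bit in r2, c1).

row 1, column 2

Recompute each row's even parity and compare to rp:
  r0: data parity 0, sent rp 0 → ok
  r1: data parity 0, sent rp 1 → mismatch
  r2: data parity 1, sent rp 1 → ok
Recompute each column's even parity and compare to cp:
  c0: data parity 1, sent cp 1 → ok
  c1: data parity 0, sent cp 0 → ok
  c2: data parity 0, sent cp 1 → mismatch
  c3: data parity 0, sent cp 0 → ok
  c4: data parity 0, sent cp 0 → ok
Exactly one row (r1) and one column (c2) fail → the flipped bit is at their intersection.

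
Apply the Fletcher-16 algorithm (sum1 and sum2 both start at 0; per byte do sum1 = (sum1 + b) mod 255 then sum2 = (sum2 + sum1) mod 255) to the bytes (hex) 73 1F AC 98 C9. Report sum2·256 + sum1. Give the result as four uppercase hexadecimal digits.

Running sums (mod 255):
  after byte 0 (73): sum1=115, sum2=115
  after byte 1 (1F): sum1=146, sum2=6
  after byte 2 (AC): sum1=63, sum2=69
  after byte 3 (98): sum1=215, sum2=29
  after byte 4 (C9): sum1=161, sum2=190
Checksum = sum2·256 + sum1 = 190·256 + 161 = 48801 = 0xBEA1.

BEA1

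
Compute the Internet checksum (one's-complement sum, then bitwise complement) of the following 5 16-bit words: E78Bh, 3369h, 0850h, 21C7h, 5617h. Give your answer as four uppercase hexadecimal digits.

One's-complement addition (fold any carry out of bit 15 back into bit 0):
  0xE78B + 0x3369 = 0x11AF4 → wrap carry → 0x1AF5
  0x1AF5 + 0x0850 = 0x02345
  0x2345 + 0x21C7 = 0x0450C
  0x450C + 0x5617 = 0x09B23
One's-complement sum = 0x9B23.
Checksum = ~0x9B23 & 0xFFFF = 0x64DC.

64DC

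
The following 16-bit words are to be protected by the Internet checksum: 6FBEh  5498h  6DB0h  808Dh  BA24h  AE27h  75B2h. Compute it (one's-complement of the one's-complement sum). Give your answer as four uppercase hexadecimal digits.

One's-complement addition (fold any carry out of bit 15 back into bit 0):
  0x6FBE + 0x5498 = 0x0C456
  0xC456 + 0x6DB0 = 0x13206 → wrap carry → 0x3207
  0x3207 + 0x808D = 0x0B294
  0xB294 + 0xBA24 = 0x16CB8 → wrap carry → 0x6CB9
  0x6CB9 + 0xAE27 = 0x11AE0 → wrap carry → 0x1AE1
  0x1AE1 + 0x75B2 = 0x09093
One's-complement sum = 0x9093.
Checksum = ~0x9093 & 0xFFFF = 0x6F6C.

6F6C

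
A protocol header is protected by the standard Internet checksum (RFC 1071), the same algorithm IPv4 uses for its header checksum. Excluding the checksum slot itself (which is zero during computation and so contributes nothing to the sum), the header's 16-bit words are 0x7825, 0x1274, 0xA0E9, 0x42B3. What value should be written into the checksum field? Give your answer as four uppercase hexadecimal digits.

91C9

One's-complement addition (fold any carry out of bit 15 back into bit 0):
  0x7825 + 0x1274 = 0x08A99
  0x8A99 + 0xA0E9 = 0x12B82 → wrap carry → 0x2B83
  0x2B83 + 0x42B3 = 0x06E36
One's-complement sum = 0x6E36.
Checksum = ~0x6E36 & 0xFFFF = 0x91C9.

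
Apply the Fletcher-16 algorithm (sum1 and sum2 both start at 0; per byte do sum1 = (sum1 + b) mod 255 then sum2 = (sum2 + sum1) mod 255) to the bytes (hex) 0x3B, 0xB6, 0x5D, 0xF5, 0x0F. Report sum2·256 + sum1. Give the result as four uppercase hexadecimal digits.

Running sums (mod 255):
  after byte 0 (0x3B): sum1=59, sum2=59
  after byte 1 (0xB6): sum1=241, sum2=45
  after byte 2 (0x5D): sum1=79, sum2=124
  after byte 3 (0xF5): sum1=69, sum2=193
  after byte 4 (0x0F): sum1=84, sum2=22
Checksum = sum2·256 + sum1 = 22·256 + 84 = 5716 = 0x1654.

1654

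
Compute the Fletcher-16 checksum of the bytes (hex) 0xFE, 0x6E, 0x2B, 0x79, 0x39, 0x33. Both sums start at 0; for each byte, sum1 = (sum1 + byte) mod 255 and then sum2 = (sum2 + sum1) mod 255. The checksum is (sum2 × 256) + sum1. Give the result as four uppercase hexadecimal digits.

E07E

Running sums (mod 255):
  after byte 0 (0xFE): sum1=254, sum2=254
  after byte 1 (0x6E): sum1=109, sum2=108
  after byte 2 (0x2B): sum1=152, sum2=5
  after byte 3 (0x79): sum1=18, sum2=23
  after byte 4 (0x39): sum1=75, sum2=98
  after byte 5 (0x33): sum1=126, sum2=224
Checksum = sum2·256 + sum1 = 224·256 + 126 = 57470 = 0xE07E.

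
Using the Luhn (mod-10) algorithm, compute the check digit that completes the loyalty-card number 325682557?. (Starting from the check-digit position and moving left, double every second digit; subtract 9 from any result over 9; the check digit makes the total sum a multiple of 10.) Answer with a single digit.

Partial digits right→left: 7 5 5 2 8 6 5 2 3
Double every second digit counting from the check-digit position (so the 1st, 3rd, 5th, ... of the partial from the right).
  doubled (with −9 where >9): 5 1 7 1 6 → sum 20
  kept as-is: 5 2 6 2 → sum 15
Total = 20 + 15 = 35.
Check digit = (10 − (35 mod 10)) mod 10 = 5.

5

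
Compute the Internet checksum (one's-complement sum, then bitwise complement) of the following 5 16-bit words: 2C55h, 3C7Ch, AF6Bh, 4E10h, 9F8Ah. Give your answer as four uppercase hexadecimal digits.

One's-complement addition (fold any carry out of bit 15 back into bit 0):
  0x2C55 + 0x3C7C = 0x068D1
  0x68D1 + 0xAF6B = 0x1183C → wrap carry → 0x183D
  0x183D + 0x4E10 = 0x0664D
  0x664D + 0x9F8A = 0x105D7 → wrap carry → 0x05D8
One's-complement sum = 0x05D8.
Checksum = ~0x05D8 & 0xFFFF = 0xFA27.

FA27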